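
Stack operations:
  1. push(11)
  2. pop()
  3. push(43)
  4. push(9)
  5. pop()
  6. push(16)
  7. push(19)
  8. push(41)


push(11) -> [11]
pop()->11, []
push(43) -> [43]
push(9) -> [43, 9]
pop()->9, [43]
push(16) -> [43, 16]
push(19) -> [43, 16, 19]
push(41) -> [43, 16, 19, 41]

Final stack: [43, 16, 19, 41]


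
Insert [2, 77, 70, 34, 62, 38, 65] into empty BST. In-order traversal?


Insert 2: root
Insert 77: R from 2
Insert 70: R from 2 -> L from 77
Insert 34: R from 2 -> L from 77 -> L from 70
Insert 62: R from 2 -> L from 77 -> L from 70 -> R from 34
Insert 38: R from 2 -> L from 77 -> L from 70 -> R from 34 -> L from 62
Insert 65: R from 2 -> L from 77 -> L from 70 -> R from 34 -> R from 62

In-order: [2, 34, 38, 62, 65, 70, 77]


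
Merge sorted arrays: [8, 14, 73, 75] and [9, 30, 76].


Take 8 from A
Take 9 from B
Take 14 from A
Take 30 from B
Take 73 from A
Take 75 from A

Merged: [8, 9, 14, 30, 73, 75, 76]


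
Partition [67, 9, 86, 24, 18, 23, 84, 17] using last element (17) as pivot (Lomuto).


Pivot: 17
  9 <= 17: swap -> [9, 67, 86, 24, 18, 23, 84, 17]
Place pivot at 1: [9, 17, 86, 24, 18, 23, 84, 67]

Partitioned: [9, 17, 86, 24, 18, 23, 84, 67]


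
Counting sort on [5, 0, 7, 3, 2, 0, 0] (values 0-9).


Input: [5, 0, 7, 3, 2, 0, 0]
Counts: [3, 0, 1, 1, 0, 1, 0, 1, 0, 0]

Sorted: [0, 0, 0, 2, 3, 5, 7]


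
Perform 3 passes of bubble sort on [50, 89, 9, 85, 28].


Initial: [50, 89, 9, 85, 28]
Pass 1: [50, 9, 85, 28, 89] (3 swaps)
Pass 2: [9, 50, 28, 85, 89] (2 swaps)
Pass 3: [9, 28, 50, 85, 89] (1 swaps)

After 3 passes: [9, 28, 50, 85, 89]


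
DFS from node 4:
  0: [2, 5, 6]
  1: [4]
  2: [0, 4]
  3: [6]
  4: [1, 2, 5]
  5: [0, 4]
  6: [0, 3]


Visit 4, push [5, 2, 1]
Visit 1, push []
Visit 2, push [0]
Visit 0, push [6, 5]
Visit 5, push []
Visit 6, push [3]
Visit 3, push []

DFS order: [4, 1, 2, 0, 5, 6, 3]


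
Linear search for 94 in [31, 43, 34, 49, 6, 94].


i=0: 31!=94
i=1: 43!=94
i=2: 34!=94
i=3: 49!=94
i=4: 6!=94
i=5: 94==94 found!

Found at 5, 6 comps


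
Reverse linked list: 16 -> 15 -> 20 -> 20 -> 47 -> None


Step 1: curr=16, set curr.next=prev(None) | reversed so far: 16
Step 2: curr=15, set curr.next=prev(16) | reversed so far: 15 -> 16
Step 3: curr=20, set curr.next=prev(15) | reversed so far: 20 -> 15 -> 16
Step 4: curr=20, set curr.next=prev(20) | reversed so far: 20 -> 20 -> 15 -> 16
Step 5: curr=47, set curr.next=prev(20) | reversed so far: 47 -> 20 -> 20 -> 15 -> 16

47 -> 20 -> 20 -> 15 -> 16 -> None


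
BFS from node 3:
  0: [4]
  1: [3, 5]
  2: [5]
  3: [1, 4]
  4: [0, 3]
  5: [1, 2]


Visit 3, enqueue [1, 4]
Visit 1, enqueue [5]
Visit 4, enqueue [0]
Visit 5, enqueue [2]
Visit 0, enqueue []
Visit 2, enqueue []

BFS order: [3, 1, 4, 5, 0, 2]


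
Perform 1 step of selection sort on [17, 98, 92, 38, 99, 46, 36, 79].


Initial: [17, 98, 92, 38, 99, 46, 36, 79]
Step 1: min=17 at 0
  Swap: [17, 98, 92, 38, 99, 46, 36, 79]

After 1 step: [17, 98, 92, 38, 99, 46, 36, 79]


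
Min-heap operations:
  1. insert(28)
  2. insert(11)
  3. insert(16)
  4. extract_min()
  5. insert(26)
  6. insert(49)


insert(28) -> [28]
insert(11) -> [11, 28]
insert(16) -> [11, 28, 16]
extract_min()->11, [16, 28]
insert(26) -> [16, 28, 26]
insert(49) -> [16, 28, 26, 49]

Final heap: [16, 28, 26, 49]


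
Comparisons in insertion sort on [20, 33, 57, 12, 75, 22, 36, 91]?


Algorithm: insertion sort
Input: [20, 33, 57, 12, 75, 22, 36, 91]
Sorted: [12, 20, 22, 33, 36, 57, 75, 91]

14


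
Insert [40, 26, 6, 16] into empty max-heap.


Insert 40: [40]
Insert 26: [40, 26]
Insert 6: [40, 26, 6]
Insert 16: [40, 26, 6, 16]

Final heap: [40, 26, 6, 16]


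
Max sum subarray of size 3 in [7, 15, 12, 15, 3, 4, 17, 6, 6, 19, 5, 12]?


[0:3]: 34
[1:4]: 42
[2:5]: 30
[3:6]: 22
[4:7]: 24
[5:8]: 27
[6:9]: 29
[7:10]: 31
[8:11]: 30
[9:12]: 36

Max: 42 at [1:4]


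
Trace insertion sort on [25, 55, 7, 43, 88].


Initial: [25, 55, 7, 43, 88]
Insert 55: [25, 55, 7, 43, 88]
Insert 7: [7, 25, 55, 43, 88]
Insert 43: [7, 25, 43, 55, 88]
Insert 88: [7, 25, 43, 55, 88]

Sorted: [7, 25, 43, 55, 88]


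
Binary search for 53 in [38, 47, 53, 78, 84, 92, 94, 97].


Step 1: lo=0, hi=7, mid=3, val=78
Step 2: lo=0, hi=2, mid=1, val=47
Step 3: lo=2, hi=2, mid=2, val=53

Found at index 2


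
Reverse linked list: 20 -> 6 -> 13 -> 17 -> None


Step 1: curr=20, set curr.next=prev(None) | reversed so far: 20
Step 2: curr=6, set curr.next=prev(20) | reversed so far: 6 -> 20
Step 3: curr=13, set curr.next=prev(6) | reversed so far: 13 -> 6 -> 20
Step 4: curr=17, set curr.next=prev(13) | reversed so far: 17 -> 13 -> 6 -> 20

17 -> 13 -> 6 -> 20 -> None


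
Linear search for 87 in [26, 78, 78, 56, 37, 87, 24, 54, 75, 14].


i=0: 26!=87
i=1: 78!=87
i=2: 78!=87
i=3: 56!=87
i=4: 37!=87
i=5: 87==87 found!

Found at 5, 6 comps


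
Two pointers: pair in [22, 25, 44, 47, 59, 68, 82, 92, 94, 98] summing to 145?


lo=0(22)+hi=9(98)=120
lo=1(25)+hi=9(98)=123
lo=2(44)+hi=9(98)=142
lo=3(47)+hi=9(98)=145

Yes: 47+98=145


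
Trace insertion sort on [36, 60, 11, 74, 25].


Initial: [36, 60, 11, 74, 25]
Insert 60: [36, 60, 11, 74, 25]
Insert 11: [11, 36, 60, 74, 25]
Insert 74: [11, 36, 60, 74, 25]
Insert 25: [11, 25, 36, 60, 74]

Sorted: [11, 25, 36, 60, 74]


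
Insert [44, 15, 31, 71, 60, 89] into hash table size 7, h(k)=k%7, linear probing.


Insert 44: h=2 -> slot 2
Insert 15: h=1 -> slot 1
Insert 31: h=3 -> slot 3
Insert 71: h=1, 3 probes -> slot 4
Insert 60: h=4, 1 probes -> slot 5
Insert 89: h=5, 1 probes -> slot 6

Table: [None, 15, 44, 31, 71, 60, 89]


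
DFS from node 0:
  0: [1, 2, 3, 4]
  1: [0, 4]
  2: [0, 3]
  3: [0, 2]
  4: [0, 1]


Visit 0, push [4, 3, 2, 1]
Visit 1, push [4]
Visit 4, push []
Visit 2, push [3]
Visit 3, push []

DFS order: [0, 1, 4, 2, 3]


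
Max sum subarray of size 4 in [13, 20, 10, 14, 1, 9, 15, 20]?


[0:4]: 57
[1:5]: 45
[2:6]: 34
[3:7]: 39
[4:8]: 45

Max: 57 at [0:4]


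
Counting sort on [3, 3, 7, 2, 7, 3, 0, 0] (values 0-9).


Input: [3, 3, 7, 2, 7, 3, 0, 0]
Counts: [2, 0, 1, 3, 0, 0, 0, 2, 0, 0]

Sorted: [0, 0, 2, 3, 3, 3, 7, 7]


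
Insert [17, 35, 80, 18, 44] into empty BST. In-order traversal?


Insert 17: root
Insert 35: R from 17
Insert 80: R from 17 -> R from 35
Insert 18: R from 17 -> L from 35
Insert 44: R from 17 -> R from 35 -> L from 80

In-order: [17, 18, 35, 44, 80]


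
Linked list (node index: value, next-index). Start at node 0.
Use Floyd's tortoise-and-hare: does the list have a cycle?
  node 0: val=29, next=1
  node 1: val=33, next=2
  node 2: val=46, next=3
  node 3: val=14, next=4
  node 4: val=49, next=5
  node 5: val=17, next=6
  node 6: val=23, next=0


Floyd's tortoise (slow, +1) and hare (fast, +2):
  init: slow=0, fast=0
  step 1: slow=1, fast=2
  step 2: slow=2, fast=4
  step 3: slow=3, fast=6
  step 4: slow=4, fast=1
  step 5: slow=5, fast=3
  step 6: slow=6, fast=5
  step 7: slow=0, fast=0
  slow == fast at node 0: cycle detected

Cycle: yes


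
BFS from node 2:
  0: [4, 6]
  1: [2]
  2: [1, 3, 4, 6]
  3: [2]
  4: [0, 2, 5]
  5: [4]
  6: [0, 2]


Visit 2, enqueue [1, 3, 4, 6]
Visit 1, enqueue []
Visit 3, enqueue []
Visit 4, enqueue [0, 5]
Visit 6, enqueue []
Visit 0, enqueue []
Visit 5, enqueue []

BFS order: [2, 1, 3, 4, 6, 0, 5]


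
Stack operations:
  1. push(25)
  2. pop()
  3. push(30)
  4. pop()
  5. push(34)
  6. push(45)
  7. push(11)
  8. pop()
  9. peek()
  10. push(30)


push(25) -> [25]
pop()->25, []
push(30) -> [30]
pop()->30, []
push(34) -> [34]
push(45) -> [34, 45]
push(11) -> [34, 45, 11]
pop()->11, [34, 45]
peek()->45
push(30) -> [34, 45, 30]

Final stack: [34, 45, 30]


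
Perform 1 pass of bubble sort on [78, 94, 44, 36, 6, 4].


Initial: [78, 94, 44, 36, 6, 4]
Pass 1: [78, 44, 36, 6, 4, 94] (4 swaps)

After 1 pass: [78, 44, 36, 6, 4, 94]


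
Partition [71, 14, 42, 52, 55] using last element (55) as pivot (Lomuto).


Pivot: 55
  14 <= 55: swap -> [14, 71, 42, 52, 55]
  42 <= 55: swap -> [14, 42, 71, 52, 55]
  52 <= 55: swap -> [14, 42, 52, 71, 55]
Place pivot at 3: [14, 42, 52, 55, 71]

Partitioned: [14, 42, 52, 55, 71]


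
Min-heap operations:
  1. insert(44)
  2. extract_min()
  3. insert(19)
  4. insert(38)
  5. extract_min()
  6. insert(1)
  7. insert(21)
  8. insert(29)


insert(44) -> [44]
extract_min()->44, []
insert(19) -> [19]
insert(38) -> [19, 38]
extract_min()->19, [38]
insert(1) -> [1, 38]
insert(21) -> [1, 38, 21]
insert(29) -> [1, 29, 21, 38]

Final heap: [1, 29, 21, 38]


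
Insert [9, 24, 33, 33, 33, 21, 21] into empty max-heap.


Insert 9: [9]
Insert 24: [24, 9]
Insert 33: [33, 9, 24]
Insert 33: [33, 33, 24, 9]
Insert 33: [33, 33, 24, 9, 33]
Insert 21: [33, 33, 24, 9, 33, 21]
Insert 21: [33, 33, 24, 9, 33, 21, 21]

Final heap: [33, 33, 24, 9, 33, 21, 21]


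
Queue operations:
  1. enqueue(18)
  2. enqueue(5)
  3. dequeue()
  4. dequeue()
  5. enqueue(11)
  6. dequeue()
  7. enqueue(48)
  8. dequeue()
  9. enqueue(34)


enqueue(18) -> [18]
enqueue(5) -> [18, 5]
dequeue()->18, [5]
dequeue()->5, []
enqueue(11) -> [11]
dequeue()->11, []
enqueue(48) -> [48]
dequeue()->48, []
enqueue(34) -> [34]

Final queue: [34]


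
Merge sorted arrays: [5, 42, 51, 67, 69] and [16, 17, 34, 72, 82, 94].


Take 5 from A
Take 16 from B
Take 17 from B
Take 34 from B
Take 42 from A
Take 51 from A
Take 67 from A
Take 69 from A

Merged: [5, 16, 17, 34, 42, 51, 67, 69, 72, 82, 94]


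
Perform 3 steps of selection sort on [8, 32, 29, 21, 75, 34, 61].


Initial: [8, 32, 29, 21, 75, 34, 61]
Step 1: min=8 at 0
  Swap: [8, 32, 29, 21, 75, 34, 61]
Step 2: min=21 at 3
  Swap: [8, 21, 29, 32, 75, 34, 61]
Step 3: min=29 at 2
  Swap: [8, 21, 29, 32, 75, 34, 61]

After 3 steps: [8, 21, 29, 32, 75, 34, 61]


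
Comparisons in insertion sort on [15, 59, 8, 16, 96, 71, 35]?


Algorithm: insertion sort
Input: [15, 59, 8, 16, 96, 71, 35]
Sorted: [8, 15, 16, 35, 59, 71, 96]

12


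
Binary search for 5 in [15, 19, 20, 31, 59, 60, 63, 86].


Step 1: lo=0, hi=7, mid=3, val=31
Step 2: lo=0, hi=2, mid=1, val=19
Step 3: lo=0, hi=0, mid=0, val=15

Not found


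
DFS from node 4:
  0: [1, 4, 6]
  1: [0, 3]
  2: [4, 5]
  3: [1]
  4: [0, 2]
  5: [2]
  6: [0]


Visit 4, push [2, 0]
Visit 0, push [6, 1]
Visit 1, push [3]
Visit 3, push []
Visit 6, push []
Visit 2, push [5]
Visit 5, push []

DFS order: [4, 0, 1, 3, 6, 2, 5]


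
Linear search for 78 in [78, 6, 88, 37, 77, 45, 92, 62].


i=0: 78==78 found!

Found at 0, 1 comps


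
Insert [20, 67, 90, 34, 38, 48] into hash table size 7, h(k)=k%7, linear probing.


Insert 20: h=6 -> slot 6
Insert 67: h=4 -> slot 4
Insert 90: h=6, 1 probes -> slot 0
Insert 34: h=6, 2 probes -> slot 1
Insert 38: h=3 -> slot 3
Insert 48: h=6, 3 probes -> slot 2

Table: [90, 34, 48, 38, 67, None, 20]


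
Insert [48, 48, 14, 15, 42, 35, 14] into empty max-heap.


Insert 48: [48]
Insert 48: [48, 48]
Insert 14: [48, 48, 14]
Insert 15: [48, 48, 14, 15]
Insert 42: [48, 48, 14, 15, 42]
Insert 35: [48, 48, 35, 15, 42, 14]
Insert 14: [48, 48, 35, 15, 42, 14, 14]

Final heap: [48, 48, 35, 15, 42, 14, 14]


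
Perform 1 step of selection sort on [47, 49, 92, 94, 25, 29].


Initial: [47, 49, 92, 94, 25, 29]
Step 1: min=25 at 4
  Swap: [25, 49, 92, 94, 47, 29]

After 1 step: [25, 49, 92, 94, 47, 29]


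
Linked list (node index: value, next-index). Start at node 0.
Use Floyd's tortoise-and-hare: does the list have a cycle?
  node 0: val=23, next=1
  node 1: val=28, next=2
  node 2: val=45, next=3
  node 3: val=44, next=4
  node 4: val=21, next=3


Floyd's tortoise (slow, +1) and hare (fast, +2):
  init: slow=0, fast=0
  step 1: slow=1, fast=2
  step 2: slow=2, fast=4
  step 3: slow=3, fast=4
  step 4: slow=4, fast=4
  slow == fast at node 4: cycle detected

Cycle: yes


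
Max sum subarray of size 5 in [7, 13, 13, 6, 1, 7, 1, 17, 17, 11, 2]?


[0:5]: 40
[1:6]: 40
[2:7]: 28
[3:8]: 32
[4:9]: 43
[5:10]: 53
[6:11]: 48

Max: 53 at [5:10]


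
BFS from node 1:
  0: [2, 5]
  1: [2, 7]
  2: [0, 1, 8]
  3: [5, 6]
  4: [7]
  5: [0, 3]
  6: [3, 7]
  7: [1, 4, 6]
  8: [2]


Visit 1, enqueue [2, 7]
Visit 2, enqueue [0, 8]
Visit 7, enqueue [4, 6]
Visit 0, enqueue [5]
Visit 8, enqueue []
Visit 4, enqueue []
Visit 6, enqueue [3]
Visit 5, enqueue []
Visit 3, enqueue []

BFS order: [1, 2, 7, 0, 8, 4, 6, 5, 3]


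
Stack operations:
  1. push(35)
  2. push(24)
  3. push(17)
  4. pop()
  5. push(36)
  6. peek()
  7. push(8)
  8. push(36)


push(35) -> [35]
push(24) -> [35, 24]
push(17) -> [35, 24, 17]
pop()->17, [35, 24]
push(36) -> [35, 24, 36]
peek()->36
push(8) -> [35, 24, 36, 8]
push(36) -> [35, 24, 36, 8, 36]

Final stack: [35, 24, 36, 8, 36]


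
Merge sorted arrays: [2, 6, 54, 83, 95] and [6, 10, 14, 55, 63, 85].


Take 2 from A
Take 6 from A
Take 6 from B
Take 10 from B
Take 14 from B
Take 54 from A
Take 55 from B
Take 63 from B
Take 83 from A
Take 85 from B

Merged: [2, 6, 6, 10, 14, 54, 55, 63, 83, 85, 95]


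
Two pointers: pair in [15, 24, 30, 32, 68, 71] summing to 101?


lo=0(15)+hi=5(71)=86
lo=1(24)+hi=5(71)=95
lo=2(30)+hi=5(71)=101

Yes: 30+71=101


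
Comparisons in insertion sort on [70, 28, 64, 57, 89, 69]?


Algorithm: insertion sort
Input: [70, 28, 64, 57, 89, 69]
Sorted: [28, 57, 64, 69, 70, 89]

10


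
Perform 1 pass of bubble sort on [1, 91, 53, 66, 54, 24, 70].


Initial: [1, 91, 53, 66, 54, 24, 70]
Pass 1: [1, 53, 66, 54, 24, 70, 91] (5 swaps)

After 1 pass: [1, 53, 66, 54, 24, 70, 91]


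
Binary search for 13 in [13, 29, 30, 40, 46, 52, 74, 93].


Step 1: lo=0, hi=7, mid=3, val=40
Step 2: lo=0, hi=2, mid=1, val=29
Step 3: lo=0, hi=0, mid=0, val=13

Found at index 0


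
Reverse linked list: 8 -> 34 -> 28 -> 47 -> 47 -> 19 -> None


Step 1: curr=8, set curr.next=prev(None) | reversed so far: 8
Step 2: curr=34, set curr.next=prev(8) | reversed so far: 34 -> 8
Step 3: curr=28, set curr.next=prev(34) | reversed so far: 28 -> 34 -> 8
Step 4: curr=47, set curr.next=prev(28) | reversed so far: 47 -> 28 -> 34 -> 8
Step 5: curr=47, set curr.next=prev(47) | reversed so far: 47 -> 47 -> 28 -> 34 -> 8
Step 6: curr=19, set curr.next=prev(47) | reversed so far: 19 -> 47 -> 47 -> 28 -> 34 -> 8

19 -> 47 -> 47 -> 28 -> 34 -> 8 -> None


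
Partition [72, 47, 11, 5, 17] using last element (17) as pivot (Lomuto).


Pivot: 17
  11 <= 17: swap -> [11, 47, 72, 5, 17]
  5 <= 17: swap -> [11, 5, 72, 47, 17]
Place pivot at 2: [11, 5, 17, 47, 72]

Partitioned: [11, 5, 17, 47, 72]


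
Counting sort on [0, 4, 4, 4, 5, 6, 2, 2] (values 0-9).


Input: [0, 4, 4, 4, 5, 6, 2, 2]
Counts: [1, 0, 2, 0, 3, 1, 1, 0, 0, 0]

Sorted: [0, 2, 2, 4, 4, 4, 5, 6]


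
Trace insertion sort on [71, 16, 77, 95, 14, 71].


Initial: [71, 16, 77, 95, 14, 71]
Insert 16: [16, 71, 77, 95, 14, 71]
Insert 77: [16, 71, 77, 95, 14, 71]
Insert 95: [16, 71, 77, 95, 14, 71]
Insert 14: [14, 16, 71, 77, 95, 71]
Insert 71: [14, 16, 71, 71, 77, 95]

Sorted: [14, 16, 71, 71, 77, 95]


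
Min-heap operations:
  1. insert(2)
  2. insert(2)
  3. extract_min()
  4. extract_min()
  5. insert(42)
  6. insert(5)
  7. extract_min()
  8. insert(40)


insert(2) -> [2]
insert(2) -> [2, 2]
extract_min()->2, [2]
extract_min()->2, []
insert(42) -> [42]
insert(5) -> [5, 42]
extract_min()->5, [42]
insert(40) -> [40, 42]

Final heap: [40, 42]


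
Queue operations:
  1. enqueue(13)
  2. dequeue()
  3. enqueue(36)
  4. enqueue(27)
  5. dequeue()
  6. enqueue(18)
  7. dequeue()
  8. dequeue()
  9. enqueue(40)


enqueue(13) -> [13]
dequeue()->13, []
enqueue(36) -> [36]
enqueue(27) -> [36, 27]
dequeue()->36, [27]
enqueue(18) -> [27, 18]
dequeue()->27, [18]
dequeue()->18, []
enqueue(40) -> [40]

Final queue: [40]


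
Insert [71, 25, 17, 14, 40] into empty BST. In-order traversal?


Insert 71: root
Insert 25: L from 71
Insert 17: L from 71 -> L from 25
Insert 14: L from 71 -> L from 25 -> L from 17
Insert 40: L from 71 -> R from 25

In-order: [14, 17, 25, 40, 71]


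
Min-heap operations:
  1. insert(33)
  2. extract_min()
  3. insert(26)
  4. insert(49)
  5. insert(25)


insert(33) -> [33]
extract_min()->33, []
insert(26) -> [26]
insert(49) -> [26, 49]
insert(25) -> [25, 49, 26]

Final heap: [25, 49, 26]


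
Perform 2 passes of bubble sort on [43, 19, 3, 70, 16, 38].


Initial: [43, 19, 3, 70, 16, 38]
Pass 1: [19, 3, 43, 16, 38, 70] (4 swaps)
Pass 2: [3, 19, 16, 38, 43, 70] (3 swaps)

After 2 passes: [3, 19, 16, 38, 43, 70]


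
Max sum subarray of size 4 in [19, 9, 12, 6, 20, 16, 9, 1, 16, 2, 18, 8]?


[0:4]: 46
[1:5]: 47
[2:6]: 54
[3:7]: 51
[4:8]: 46
[5:9]: 42
[6:10]: 28
[7:11]: 37
[8:12]: 44

Max: 54 at [2:6]


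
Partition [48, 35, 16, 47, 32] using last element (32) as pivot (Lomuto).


Pivot: 32
  16 <= 32: swap -> [16, 35, 48, 47, 32]
Place pivot at 1: [16, 32, 48, 47, 35]

Partitioned: [16, 32, 48, 47, 35]


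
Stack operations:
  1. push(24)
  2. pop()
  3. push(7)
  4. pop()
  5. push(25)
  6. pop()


push(24) -> [24]
pop()->24, []
push(7) -> [7]
pop()->7, []
push(25) -> [25]
pop()->25, []

Final stack: []


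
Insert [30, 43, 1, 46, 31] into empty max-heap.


Insert 30: [30]
Insert 43: [43, 30]
Insert 1: [43, 30, 1]
Insert 46: [46, 43, 1, 30]
Insert 31: [46, 43, 1, 30, 31]

Final heap: [46, 43, 1, 30, 31]


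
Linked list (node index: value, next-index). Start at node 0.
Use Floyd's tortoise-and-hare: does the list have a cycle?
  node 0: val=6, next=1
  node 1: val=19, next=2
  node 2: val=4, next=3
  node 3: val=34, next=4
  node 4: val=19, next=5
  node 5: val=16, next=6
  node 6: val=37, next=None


Floyd's tortoise (slow, +1) and hare (fast, +2):
  init: slow=0, fast=0
  step 1: slow=1, fast=2
  step 2: slow=2, fast=4
  step 3: slow=3, fast=6
  step 4: fast -> None, no cycle

Cycle: no


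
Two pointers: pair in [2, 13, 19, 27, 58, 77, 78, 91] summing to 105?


lo=0(2)+hi=7(91)=93
lo=1(13)+hi=7(91)=104
lo=2(19)+hi=7(91)=110
lo=2(19)+hi=6(78)=97
lo=3(27)+hi=6(78)=105

Yes: 27+78=105


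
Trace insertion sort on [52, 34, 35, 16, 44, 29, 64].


Initial: [52, 34, 35, 16, 44, 29, 64]
Insert 34: [34, 52, 35, 16, 44, 29, 64]
Insert 35: [34, 35, 52, 16, 44, 29, 64]
Insert 16: [16, 34, 35, 52, 44, 29, 64]
Insert 44: [16, 34, 35, 44, 52, 29, 64]
Insert 29: [16, 29, 34, 35, 44, 52, 64]
Insert 64: [16, 29, 34, 35, 44, 52, 64]

Sorted: [16, 29, 34, 35, 44, 52, 64]


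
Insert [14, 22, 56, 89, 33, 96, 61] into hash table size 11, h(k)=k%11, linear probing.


Insert 14: h=3 -> slot 3
Insert 22: h=0 -> slot 0
Insert 56: h=1 -> slot 1
Insert 89: h=1, 1 probes -> slot 2
Insert 33: h=0, 4 probes -> slot 4
Insert 96: h=8 -> slot 8
Insert 61: h=6 -> slot 6

Table: [22, 56, 89, 14, 33, None, 61, None, 96, None, None]


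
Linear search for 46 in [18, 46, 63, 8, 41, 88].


i=0: 18!=46
i=1: 46==46 found!

Found at 1, 2 comps


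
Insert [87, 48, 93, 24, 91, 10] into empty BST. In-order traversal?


Insert 87: root
Insert 48: L from 87
Insert 93: R from 87
Insert 24: L from 87 -> L from 48
Insert 91: R from 87 -> L from 93
Insert 10: L from 87 -> L from 48 -> L from 24

In-order: [10, 24, 48, 87, 91, 93]


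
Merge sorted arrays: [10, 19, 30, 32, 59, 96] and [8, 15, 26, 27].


Take 8 from B
Take 10 from A
Take 15 from B
Take 19 from A
Take 26 from B
Take 27 from B

Merged: [8, 10, 15, 19, 26, 27, 30, 32, 59, 96]


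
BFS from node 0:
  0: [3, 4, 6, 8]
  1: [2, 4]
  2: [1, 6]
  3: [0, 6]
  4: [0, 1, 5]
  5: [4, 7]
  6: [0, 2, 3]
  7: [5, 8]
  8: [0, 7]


Visit 0, enqueue [3, 4, 6, 8]
Visit 3, enqueue []
Visit 4, enqueue [1, 5]
Visit 6, enqueue [2]
Visit 8, enqueue [7]
Visit 1, enqueue []
Visit 5, enqueue []
Visit 2, enqueue []
Visit 7, enqueue []

BFS order: [0, 3, 4, 6, 8, 1, 5, 2, 7]


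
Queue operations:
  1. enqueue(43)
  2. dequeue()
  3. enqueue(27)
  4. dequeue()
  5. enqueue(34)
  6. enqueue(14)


enqueue(43) -> [43]
dequeue()->43, []
enqueue(27) -> [27]
dequeue()->27, []
enqueue(34) -> [34]
enqueue(14) -> [34, 14]

Final queue: [34, 14]


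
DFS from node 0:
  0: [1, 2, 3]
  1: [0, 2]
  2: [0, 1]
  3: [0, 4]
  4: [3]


Visit 0, push [3, 2, 1]
Visit 1, push [2]
Visit 2, push []
Visit 3, push [4]
Visit 4, push []

DFS order: [0, 1, 2, 3, 4]


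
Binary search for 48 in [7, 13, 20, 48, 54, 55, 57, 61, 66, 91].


Step 1: lo=0, hi=9, mid=4, val=54
Step 2: lo=0, hi=3, mid=1, val=13
Step 3: lo=2, hi=3, mid=2, val=20
Step 4: lo=3, hi=3, mid=3, val=48

Found at index 3


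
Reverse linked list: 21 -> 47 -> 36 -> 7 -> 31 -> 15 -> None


Step 1: curr=21, set curr.next=prev(None) | reversed so far: 21
Step 2: curr=47, set curr.next=prev(21) | reversed so far: 47 -> 21
Step 3: curr=36, set curr.next=prev(47) | reversed so far: 36 -> 47 -> 21
Step 4: curr=7, set curr.next=prev(36) | reversed so far: 7 -> 36 -> 47 -> 21
Step 5: curr=31, set curr.next=prev(7) | reversed so far: 31 -> 7 -> 36 -> 47 -> 21
Step 6: curr=15, set curr.next=prev(31) | reversed so far: 15 -> 31 -> 7 -> 36 -> 47 -> 21

15 -> 31 -> 7 -> 36 -> 47 -> 21 -> None


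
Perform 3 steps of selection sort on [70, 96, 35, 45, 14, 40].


Initial: [70, 96, 35, 45, 14, 40]
Step 1: min=14 at 4
  Swap: [14, 96, 35, 45, 70, 40]
Step 2: min=35 at 2
  Swap: [14, 35, 96, 45, 70, 40]
Step 3: min=40 at 5
  Swap: [14, 35, 40, 45, 70, 96]

After 3 steps: [14, 35, 40, 45, 70, 96]


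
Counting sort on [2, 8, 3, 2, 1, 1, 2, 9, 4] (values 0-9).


Input: [2, 8, 3, 2, 1, 1, 2, 9, 4]
Counts: [0, 2, 3, 1, 1, 0, 0, 0, 1, 1]

Sorted: [1, 1, 2, 2, 2, 3, 4, 8, 9]


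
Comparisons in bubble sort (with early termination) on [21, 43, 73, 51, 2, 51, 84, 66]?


Algorithm: bubble sort (with early termination)
Input: [21, 43, 73, 51, 2, 51, 84, 66]
Sorted: [2, 21, 43, 51, 51, 66, 73, 84]

25


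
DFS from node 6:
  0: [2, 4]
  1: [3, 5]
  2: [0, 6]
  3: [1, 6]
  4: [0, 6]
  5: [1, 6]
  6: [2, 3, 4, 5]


Visit 6, push [5, 4, 3, 2]
Visit 2, push [0]
Visit 0, push [4]
Visit 4, push []
Visit 3, push [1]
Visit 1, push [5]
Visit 5, push []

DFS order: [6, 2, 0, 4, 3, 1, 5]


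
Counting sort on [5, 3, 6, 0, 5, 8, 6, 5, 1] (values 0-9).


Input: [5, 3, 6, 0, 5, 8, 6, 5, 1]
Counts: [1, 1, 0, 1, 0, 3, 2, 0, 1, 0]

Sorted: [0, 1, 3, 5, 5, 5, 6, 6, 8]


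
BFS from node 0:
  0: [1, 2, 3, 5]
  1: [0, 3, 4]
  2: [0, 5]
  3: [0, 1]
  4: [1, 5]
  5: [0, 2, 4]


Visit 0, enqueue [1, 2, 3, 5]
Visit 1, enqueue [4]
Visit 2, enqueue []
Visit 3, enqueue []
Visit 5, enqueue []
Visit 4, enqueue []

BFS order: [0, 1, 2, 3, 5, 4]


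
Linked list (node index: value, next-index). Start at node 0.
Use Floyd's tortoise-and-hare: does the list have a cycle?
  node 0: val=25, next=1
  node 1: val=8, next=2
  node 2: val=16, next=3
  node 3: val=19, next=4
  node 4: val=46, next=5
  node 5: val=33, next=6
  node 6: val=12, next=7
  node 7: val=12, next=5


Floyd's tortoise (slow, +1) and hare (fast, +2):
  init: slow=0, fast=0
  step 1: slow=1, fast=2
  step 2: slow=2, fast=4
  step 3: slow=3, fast=6
  step 4: slow=4, fast=5
  step 5: slow=5, fast=7
  step 6: slow=6, fast=6
  slow == fast at node 6: cycle detected

Cycle: yes


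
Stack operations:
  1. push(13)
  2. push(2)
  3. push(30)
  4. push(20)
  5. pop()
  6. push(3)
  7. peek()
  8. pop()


push(13) -> [13]
push(2) -> [13, 2]
push(30) -> [13, 2, 30]
push(20) -> [13, 2, 30, 20]
pop()->20, [13, 2, 30]
push(3) -> [13, 2, 30, 3]
peek()->3
pop()->3, [13, 2, 30]

Final stack: [13, 2, 30]


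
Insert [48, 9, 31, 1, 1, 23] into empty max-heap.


Insert 48: [48]
Insert 9: [48, 9]
Insert 31: [48, 9, 31]
Insert 1: [48, 9, 31, 1]
Insert 1: [48, 9, 31, 1, 1]
Insert 23: [48, 9, 31, 1, 1, 23]

Final heap: [48, 9, 31, 1, 1, 23]


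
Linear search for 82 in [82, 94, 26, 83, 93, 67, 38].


i=0: 82==82 found!

Found at 0, 1 comps


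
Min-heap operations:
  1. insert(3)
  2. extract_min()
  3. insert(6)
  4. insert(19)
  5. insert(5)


insert(3) -> [3]
extract_min()->3, []
insert(6) -> [6]
insert(19) -> [6, 19]
insert(5) -> [5, 19, 6]

Final heap: [5, 19, 6]


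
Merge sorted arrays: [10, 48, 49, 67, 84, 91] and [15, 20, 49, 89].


Take 10 from A
Take 15 from B
Take 20 from B
Take 48 from A
Take 49 from A
Take 49 from B
Take 67 from A
Take 84 from A
Take 89 from B

Merged: [10, 15, 20, 48, 49, 49, 67, 84, 89, 91]


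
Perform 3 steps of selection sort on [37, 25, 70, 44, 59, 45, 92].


Initial: [37, 25, 70, 44, 59, 45, 92]
Step 1: min=25 at 1
  Swap: [25, 37, 70, 44, 59, 45, 92]
Step 2: min=37 at 1
  Swap: [25, 37, 70, 44, 59, 45, 92]
Step 3: min=44 at 3
  Swap: [25, 37, 44, 70, 59, 45, 92]

After 3 steps: [25, 37, 44, 70, 59, 45, 92]


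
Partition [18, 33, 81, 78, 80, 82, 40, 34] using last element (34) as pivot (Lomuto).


Pivot: 34
  18 <= 34: advance i (no swap)
  33 <= 34: advance i (no swap)
Place pivot at 2: [18, 33, 34, 78, 80, 82, 40, 81]

Partitioned: [18, 33, 34, 78, 80, 82, 40, 81]


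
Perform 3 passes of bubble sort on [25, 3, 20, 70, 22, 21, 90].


Initial: [25, 3, 20, 70, 22, 21, 90]
Pass 1: [3, 20, 25, 22, 21, 70, 90] (4 swaps)
Pass 2: [3, 20, 22, 21, 25, 70, 90] (2 swaps)
Pass 3: [3, 20, 21, 22, 25, 70, 90] (1 swaps)

After 3 passes: [3, 20, 21, 22, 25, 70, 90]


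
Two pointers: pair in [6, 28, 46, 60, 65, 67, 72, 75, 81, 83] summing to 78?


lo=0(6)+hi=9(83)=89
lo=0(6)+hi=8(81)=87
lo=0(6)+hi=7(75)=81
lo=0(6)+hi=6(72)=78

Yes: 6+72=78


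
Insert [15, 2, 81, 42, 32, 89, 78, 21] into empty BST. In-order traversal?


Insert 15: root
Insert 2: L from 15
Insert 81: R from 15
Insert 42: R from 15 -> L from 81
Insert 32: R from 15 -> L from 81 -> L from 42
Insert 89: R from 15 -> R from 81
Insert 78: R from 15 -> L from 81 -> R from 42
Insert 21: R from 15 -> L from 81 -> L from 42 -> L from 32

In-order: [2, 15, 21, 32, 42, 78, 81, 89]


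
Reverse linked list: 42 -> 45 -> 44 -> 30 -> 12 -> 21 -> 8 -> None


Step 1: curr=42, set curr.next=prev(None) | reversed so far: 42
Step 2: curr=45, set curr.next=prev(42) | reversed so far: 45 -> 42
Step 3: curr=44, set curr.next=prev(45) | reversed so far: 44 -> 45 -> 42
Step 4: curr=30, set curr.next=prev(44) | reversed so far: 30 -> 44 -> 45 -> 42
Step 5: curr=12, set curr.next=prev(30) | reversed so far: 12 -> 30 -> 44 -> 45 -> 42
Step 6: curr=21, set curr.next=prev(12) | reversed so far: 21 -> 12 -> 30 -> 44 -> 45 -> 42
Step 7: curr=8, set curr.next=prev(21) | reversed so far: 8 -> 21 -> 12 -> 30 -> 44 -> 45 -> 42

8 -> 21 -> 12 -> 30 -> 44 -> 45 -> 42 -> None


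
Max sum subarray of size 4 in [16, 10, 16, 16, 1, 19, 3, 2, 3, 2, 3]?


[0:4]: 58
[1:5]: 43
[2:6]: 52
[3:7]: 39
[4:8]: 25
[5:9]: 27
[6:10]: 10
[7:11]: 10

Max: 58 at [0:4]


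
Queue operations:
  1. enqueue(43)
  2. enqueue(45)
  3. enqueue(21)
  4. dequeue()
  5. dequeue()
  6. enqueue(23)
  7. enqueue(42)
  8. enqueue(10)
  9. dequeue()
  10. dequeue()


enqueue(43) -> [43]
enqueue(45) -> [43, 45]
enqueue(21) -> [43, 45, 21]
dequeue()->43, [45, 21]
dequeue()->45, [21]
enqueue(23) -> [21, 23]
enqueue(42) -> [21, 23, 42]
enqueue(10) -> [21, 23, 42, 10]
dequeue()->21, [23, 42, 10]
dequeue()->23, [42, 10]

Final queue: [42, 10]


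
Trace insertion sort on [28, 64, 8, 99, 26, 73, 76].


Initial: [28, 64, 8, 99, 26, 73, 76]
Insert 64: [28, 64, 8, 99, 26, 73, 76]
Insert 8: [8, 28, 64, 99, 26, 73, 76]
Insert 99: [8, 28, 64, 99, 26, 73, 76]
Insert 26: [8, 26, 28, 64, 99, 73, 76]
Insert 73: [8, 26, 28, 64, 73, 99, 76]
Insert 76: [8, 26, 28, 64, 73, 76, 99]

Sorted: [8, 26, 28, 64, 73, 76, 99]


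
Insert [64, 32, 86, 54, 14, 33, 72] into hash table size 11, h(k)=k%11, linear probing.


Insert 64: h=9 -> slot 9
Insert 32: h=10 -> slot 10
Insert 86: h=9, 2 probes -> slot 0
Insert 54: h=10, 2 probes -> slot 1
Insert 14: h=3 -> slot 3
Insert 33: h=0, 2 probes -> slot 2
Insert 72: h=6 -> slot 6

Table: [86, 54, 33, 14, None, None, 72, None, None, 64, 32]


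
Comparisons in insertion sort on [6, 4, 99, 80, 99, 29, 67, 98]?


Algorithm: insertion sort
Input: [6, 4, 99, 80, 99, 29, 67, 98]
Sorted: [4, 6, 29, 67, 80, 98, 99, 99]

16


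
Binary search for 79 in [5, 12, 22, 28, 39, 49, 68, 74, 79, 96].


Step 1: lo=0, hi=9, mid=4, val=39
Step 2: lo=5, hi=9, mid=7, val=74
Step 3: lo=8, hi=9, mid=8, val=79

Found at index 8


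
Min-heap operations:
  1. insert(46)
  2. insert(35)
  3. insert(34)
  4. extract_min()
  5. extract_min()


insert(46) -> [46]
insert(35) -> [35, 46]
insert(34) -> [34, 46, 35]
extract_min()->34, [35, 46]
extract_min()->35, [46]

Final heap: [46]


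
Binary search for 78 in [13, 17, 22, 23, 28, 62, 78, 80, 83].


Step 1: lo=0, hi=8, mid=4, val=28
Step 2: lo=5, hi=8, mid=6, val=78

Found at index 6


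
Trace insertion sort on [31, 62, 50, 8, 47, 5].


Initial: [31, 62, 50, 8, 47, 5]
Insert 62: [31, 62, 50, 8, 47, 5]
Insert 50: [31, 50, 62, 8, 47, 5]
Insert 8: [8, 31, 50, 62, 47, 5]
Insert 47: [8, 31, 47, 50, 62, 5]
Insert 5: [5, 8, 31, 47, 50, 62]

Sorted: [5, 8, 31, 47, 50, 62]


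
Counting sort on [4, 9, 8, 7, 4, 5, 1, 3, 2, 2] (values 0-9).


Input: [4, 9, 8, 7, 4, 5, 1, 3, 2, 2]
Counts: [0, 1, 2, 1, 2, 1, 0, 1, 1, 1]

Sorted: [1, 2, 2, 3, 4, 4, 5, 7, 8, 9]


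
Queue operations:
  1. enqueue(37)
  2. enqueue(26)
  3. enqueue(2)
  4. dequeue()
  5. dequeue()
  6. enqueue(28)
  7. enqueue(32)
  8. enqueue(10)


enqueue(37) -> [37]
enqueue(26) -> [37, 26]
enqueue(2) -> [37, 26, 2]
dequeue()->37, [26, 2]
dequeue()->26, [2]
enqueue(28) -> [2, 28]
enqueue(32) -> [2, 28, 32]
enqueue(10) -> [2, 28, 32, 10]

Final queue: [2, 28, 32, 10]


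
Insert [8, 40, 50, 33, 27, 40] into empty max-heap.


Insert 8: [8]
Insert 40: [40, 8]
Insert 50: [50, 8, 40]
Insert 33: [50, 33, 40, 8]
Insert 27: [50, 33, 40, 8, 27]
Insert 40: [50, 33, 40, 8, 27, 40]

Final heap: [50, 33, 40, 8, 27, 40]


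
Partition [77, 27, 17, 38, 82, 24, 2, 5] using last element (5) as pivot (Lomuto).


Pivot: 5
  2 <= 5: swap -> [2, 27, 17, 38, 82, 24, 77, 5]
Place pivot at 1: [2, 5, 17, 38, 82, 24, 77, 27]

Partitioned: [2, 5, 17, 38, 82, 24, 77, 27]


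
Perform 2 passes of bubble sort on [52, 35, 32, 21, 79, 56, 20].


Initial: [52, 35, 32, 21, 79, 56, 20]
Pass 1: [35, 32, 21, 52, 56, 20, 79] (5 swaps)
Pass 2: [32, 21, 35, 52, 20, 56, 79] (3 swaps)

After 2 passes: [32, 21, 35, 52, 20, 56, 79]


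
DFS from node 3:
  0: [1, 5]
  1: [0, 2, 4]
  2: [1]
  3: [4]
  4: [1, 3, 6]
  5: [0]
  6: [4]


Visit 3, push [4]
Visit 4, push [6, 1]
Visit 1, push [2, 0]
Visit 0, push [5]
Visit 5, push []
Visit 2, push []
Visit 6, push []

DFS order: [3, 4, 1, 0, 5, 2, 6]


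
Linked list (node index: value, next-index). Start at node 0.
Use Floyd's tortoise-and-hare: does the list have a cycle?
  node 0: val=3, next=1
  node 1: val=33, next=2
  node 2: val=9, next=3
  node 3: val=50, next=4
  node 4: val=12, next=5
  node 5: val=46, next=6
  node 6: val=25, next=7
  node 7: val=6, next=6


Floyd's tortoise (slow, +1) and hare (fast, +2):
  init: slow=0, fast=0
  step 1: slow=1, fast=2
  step 2: slow=2, fast=4
  step 3: slow=3, fast=6
  step 4: slow=4, fast=6
  step 5: slow=5, fast=6
  step 6: slow=6, fast=6
  slow == fast at node 6: cycle detected

Cycle: yes


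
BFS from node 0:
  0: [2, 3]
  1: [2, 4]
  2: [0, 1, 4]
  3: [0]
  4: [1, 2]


Visit 0, enqueue [2, 3]
Visit 2, enqueue [1, 4]
Visit 3, enqueue []
Visit 1, enqueue []
Visit 4, enqueue []

BFS order: [0, 2, 3, 1, 4]


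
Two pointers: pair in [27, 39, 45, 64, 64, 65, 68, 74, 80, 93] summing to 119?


lo=0(27)+hi=9(93)=120
lo=0(27)+hi=8(80)=107
lo=1(39)+hi=8(80)=119

Yes: 39+80=119


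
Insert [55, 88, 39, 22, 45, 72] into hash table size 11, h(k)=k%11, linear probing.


Insert 55: h=0 -> slot 0
Insert 88: h=0, 1 probes -> slot 1
Insert 39: h=6 -> slot 6
Insert 22: h=0, 2 probes -> slot 2
Insert 45: h=1, 2 probes -> slot 3
Insert 72: h=6, 1 probes -> slot 7

Table: [55, 88, 22, 45, None, None, 39, 72, None, None, None]


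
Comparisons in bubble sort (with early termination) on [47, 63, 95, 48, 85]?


Algorithm: bubble sort (with early termination)
Input: [47, 63, 95, 48, 85]
Sorted: [47, 48, 63, 85, 95]

9


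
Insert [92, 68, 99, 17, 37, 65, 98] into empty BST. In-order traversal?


Insert 92: root
Insert 68: L from 92
Insert 99: R from 92
Insert 17: L from 92 -> L from 68
Insert 37: L from 92 -> L from 68 -> R from 17
Insert 65: L from 92 -> L from 68 -> R from 17 -> R from 37
Insert 98: R from 92 -> L from 99

In-order: [17, 37, 65, 68, 92, 98, 99]


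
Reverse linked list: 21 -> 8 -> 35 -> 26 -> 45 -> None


Step 1: curr=21, set curr.next=prev(None) | reversed so far: 21
Step 2: curr=8, set curr.next=prev(21) | reversed so far: 8 -> 21
Step 3: curr=35, set curr.next=prev(8) | reversed so far: 35 -> 8 -> 21
Step 4: curr=26, set curr.next=prev(35) | reversed so far: 26 -> 35 -> 8 -> 21
Step 5: curr=45, set curr.next=prev(26) | reversed so far: 45 -> 26 -> 35 -> 8 -> 21

45 -> 26 -> 35 -> 8 -> 21 -> None


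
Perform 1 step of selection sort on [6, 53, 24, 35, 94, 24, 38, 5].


Initial: [6, 53, 24, 35, 94, 24, 38, 5]
Step 1: min=5 at 7
  Swap: [5, 53, 24, 35, 94, 24, 38, 6]

After 1 step: [5, 53, 24, 35, 94, 24, 38, 6]


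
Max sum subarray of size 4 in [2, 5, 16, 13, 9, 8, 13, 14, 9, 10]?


[0:4]: 36
[1:5]: 43
[2:6]: 46
[3:7]: 43
[4:8]: 44
[5:9]: 44
[6:10]: 46

Max: 46 at [2:6]


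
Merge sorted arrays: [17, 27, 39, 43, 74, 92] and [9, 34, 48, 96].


Take 9 from B
Take 17 from A
Take 27 from A
Take 34 from B
Take 39 from A
Take 43 from A
Take 48 from B
Take 74 from A
Take 92 from A

Merged: [9, 17, 27, 34, 39, 43, 48, 74, 92, 96]


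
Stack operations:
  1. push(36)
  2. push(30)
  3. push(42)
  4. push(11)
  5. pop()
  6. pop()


push(36) -> [36]
push(30) -> [36, 30]
push(42) -> [36, 30, 42]
push(11) -> [36, 30, 42, 11]
pop()->11, [36, 30, 42]
pop()->42, [36, 30]

Final stack: [36, 30]


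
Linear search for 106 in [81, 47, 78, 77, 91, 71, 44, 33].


i=0: 81!=106
i=1: 47!=106
i=2: 78!=106
i=3: 77!=106
i=4: 91!=106
i=5: 71!=106
i=6: 44!=106
i=7: 33!=106

Not found, 8 comps


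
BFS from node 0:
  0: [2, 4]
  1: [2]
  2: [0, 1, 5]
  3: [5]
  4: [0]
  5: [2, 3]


Visit 0, enqueue [2, 4]
Visit 2, enqueue [1, 5]
Visit 4, enqueue []
Visit 1, enqueue []
Visit 5, enqueue [3]
Visit 3, enqueue []

BFS order: [0, 2, 4, 1, 5, 3]


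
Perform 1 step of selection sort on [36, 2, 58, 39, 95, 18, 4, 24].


Initial: [36, 2, 58, 39, 95, 18, 4, 24]
Step 1: min=2 at 1
  Swap: [2, 36, 58, 39, 95, 18, 4, 24]

After 1 step: [2, 36, 58, 39, 95, 18, 4, 24]


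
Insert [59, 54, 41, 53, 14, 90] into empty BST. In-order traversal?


Insert 59: root
Insert 54: L from 59
Insert 41: L from 59 -> L from 54
Insert 53: L from 59 -> L from 54 -> R from 41
Insert 14: L from 59 -> L from 54 -> L from 41
Insert 90: R from 59

In-order: [14, 41, 53, 54, 59, 90]


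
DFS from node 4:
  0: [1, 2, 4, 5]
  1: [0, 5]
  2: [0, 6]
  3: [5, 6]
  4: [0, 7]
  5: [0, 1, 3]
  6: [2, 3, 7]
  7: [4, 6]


Visit 4, push [7, 0]
Visit 0, push [5, 2, 1]
Visit 1, push [5]
Visit 5, push [3]
Visit 3, push [6]
Visit 6, push [7, 2]
Visit 2, push []
Visit 7, push []

DFS order: [4, 0, 1, 5, 3, 6, 2, 7]


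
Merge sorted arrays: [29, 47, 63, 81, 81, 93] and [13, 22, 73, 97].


Take 13 from B
Take 22 from B
Take 29 from A
Take 47 from A
Take 63 from A
Take 73 from B
Take 81 from A
Take 81 from A
Take 93 from A

Merged: [13, 22, 29, 47, 63, 73, 81, 81, 93, 97]


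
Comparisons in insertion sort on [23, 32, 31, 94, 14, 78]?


Algorithm: insertion sort
Input: [23, 32, 31, 94, 14, 78]
Sorted: [14, 23, 31, 32, 78, 94]

10


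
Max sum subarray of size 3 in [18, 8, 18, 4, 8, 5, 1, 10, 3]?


[0:3]: 44
[1:4]: 30
[2:5]: 30
[3:6]: 17
[4:7]: 14
[5:8]: 16
[6:9]: 14

Max: 44 at [0:3]


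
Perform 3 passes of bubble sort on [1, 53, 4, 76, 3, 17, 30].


Initial: [1, 53, 4, 76, 3, 17, 30]
Pass 1: [1, 4, 53, 3, 17, 30, 76] (4 swaps)
Pass 2: [1, 4, 3, 17, 30, 53, 76] (3 swaps)
Pass 3: [1, 3, 4, 17, 30, 53, 76] (1 swaps)

After 3 passes: [1, 3, 4, 17, 30, 53, 76]


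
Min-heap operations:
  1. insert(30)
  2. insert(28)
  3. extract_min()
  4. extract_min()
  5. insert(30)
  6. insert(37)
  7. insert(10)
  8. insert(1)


insert(30) -> [30]
insert(28) -> [28, 30]
extract_min()->28, [30]
extract_min()->30, []
insert(30) -> [30]
insert(37) -> [30, 37]
insert(10) -> [10, 37, 30]
insert(1) -> [1, 10, 30, 37]

Final heap: [1, 10, 30, 37]


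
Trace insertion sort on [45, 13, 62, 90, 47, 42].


Initial: [45, 13, 62, 90, 47, 42]
Insert 13: [13, 45, 62, 90, 47, 42]
Insert 62: [13, 45, 62, 90, 47, 42]
Insert 90: [13, 45, 62, 90, 47, 42]
Insert 47: [13, 45, 47, 62, 90, 42]
Insert 42: [13, 42, 45, 47, 62, 90]

Sorted: [13, 42, 45, 47, 62, 90]


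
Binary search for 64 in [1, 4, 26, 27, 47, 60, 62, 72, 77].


Step 1: lo=0, hi=8, mid=4, val=47
Step 2: lo=5, hi=8, mid=6, val=62
Step 3: lo=7, hi=8, mid=7, val=72

Not found


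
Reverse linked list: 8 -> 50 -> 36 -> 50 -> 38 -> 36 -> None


Step 1: curr=8, set curr.next=prev(None) | reversed so far: 8
Step 2: curr=50, set curr.next=prev(8) | reversed so far: 50 -> 8
Step 3: curr=36, set curr.next=prev(50) | reversed so far: 36 -> 50 -> 8
Step 4: curr=50, set curr.next=prev(36) | reversed so far: 50 -> 36 -> 50 -> 8
Step 5: curr=38, set curr.next=prev(50) | reversed so far: 38 -> 50 -> 36 -> 50 -> 8
Step 6: curr=36, set curr.next=prev(38) | reversed so far: 36 -> 38 -> 50 -> 36 -> 50 -> 8

36 -> 38 -> 50 -> 36 -> 50 -> 8 -> None


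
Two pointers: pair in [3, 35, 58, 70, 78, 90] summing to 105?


lo=0(3)+hi=5(90)=93
lo=1(35)+hi=5(90)=125
lo=1(35)+hi=4(78)=113
lo=1(35)+hi=3(70)=105

Yes: 35+70=105


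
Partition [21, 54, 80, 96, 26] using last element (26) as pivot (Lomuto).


Pivot: 26
  21 <= 26: advance i (no swap)
Place pivot at 1: [21, 26, 80, 96, 54]

Partitioned: [21, 26, 80, 96, 54]


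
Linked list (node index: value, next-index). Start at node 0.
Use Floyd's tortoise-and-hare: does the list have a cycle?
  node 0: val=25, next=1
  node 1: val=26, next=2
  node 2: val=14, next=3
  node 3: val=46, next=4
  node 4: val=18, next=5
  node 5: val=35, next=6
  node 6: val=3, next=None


Floyd's tortoise (slow, +1) and hare (fast, +2):
  init: slow=0, fast=0
  step 1: slow=1, fast=2
  step 2: slow=2, fast=4
  step 3: slow=3, fast=6
  step 4: fast -> None, no cycle

Cycle: no


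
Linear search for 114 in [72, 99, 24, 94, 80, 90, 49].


i=0: 72!=114
i=1: 99!=114
i=2: 24!=114
i=3: 94!=114
i=4: 80!=114
i=5: 90!=114
i=6: 49!=114

Not found, 7 comps


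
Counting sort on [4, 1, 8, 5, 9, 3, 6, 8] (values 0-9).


Input: [4, 1, 8, 5, 9, 3, 6, 8]
Counts: [0, 1, 0, 1, 1, 1, 1, 0, 2, 1]

Sorted: [1, 3, 4, 5, 6, 8, 8, 9]


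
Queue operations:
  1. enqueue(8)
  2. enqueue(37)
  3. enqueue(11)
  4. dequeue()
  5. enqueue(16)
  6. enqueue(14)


enqueue(8) -> [8]
enqueue(37) -> [8, 37]
enqueue(11) -> [8, 37, 11]
dequeue()->8, [37, 11]
enqueue(16) -> [37, 11, 16]
enqueue(14) -> [37, 11, 16, 14]

Final queue: [37, 11, 16, 14]


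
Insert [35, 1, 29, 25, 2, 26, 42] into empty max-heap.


Insert 35: [35]
Insert 1: [35, 1]
Insert 29: [35, 1, 29]
Insert 25: [35, 25, 29, 1]
Insert 2: [35, 25, 29, 1, 2]
Insert 26: [35, 25, 29, 1, 2, 26]
Insert 42: [42, 25, 35, 1, 2, 26, 29]

Final heap: [42, 25, 35, 1, 2, 26, 29]


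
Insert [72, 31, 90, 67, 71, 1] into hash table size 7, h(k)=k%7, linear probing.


Insert 72: h=2 -> slot 2
Insert 31: h=3 -> slot 3
Insert 90: h=6 -> slot 6
Insert 67: h=4 -> slot 4
Insert 71: h=1 -> slot 1
Insert 1: h=1, 4 probes -> slot 5

Table: [None, 71, 72, 31, 67, 1, 90]


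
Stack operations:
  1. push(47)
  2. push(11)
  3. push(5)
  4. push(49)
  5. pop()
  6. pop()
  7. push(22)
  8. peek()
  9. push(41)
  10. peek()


push(47) -> [47]
push(11) -> [47, 11]
push(5) -> [47, 11, 5]
push(49) -> [47, 11, 5, 49]
pop()->49, [47, 11, 5]
pop()->5, [47, 11]
push(22) -> [47, 11, 22]
peek()->22
push(41) -> [47, 11, 22, 41]
peek()->41

Final stack: [47, 11, 22, 41]
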